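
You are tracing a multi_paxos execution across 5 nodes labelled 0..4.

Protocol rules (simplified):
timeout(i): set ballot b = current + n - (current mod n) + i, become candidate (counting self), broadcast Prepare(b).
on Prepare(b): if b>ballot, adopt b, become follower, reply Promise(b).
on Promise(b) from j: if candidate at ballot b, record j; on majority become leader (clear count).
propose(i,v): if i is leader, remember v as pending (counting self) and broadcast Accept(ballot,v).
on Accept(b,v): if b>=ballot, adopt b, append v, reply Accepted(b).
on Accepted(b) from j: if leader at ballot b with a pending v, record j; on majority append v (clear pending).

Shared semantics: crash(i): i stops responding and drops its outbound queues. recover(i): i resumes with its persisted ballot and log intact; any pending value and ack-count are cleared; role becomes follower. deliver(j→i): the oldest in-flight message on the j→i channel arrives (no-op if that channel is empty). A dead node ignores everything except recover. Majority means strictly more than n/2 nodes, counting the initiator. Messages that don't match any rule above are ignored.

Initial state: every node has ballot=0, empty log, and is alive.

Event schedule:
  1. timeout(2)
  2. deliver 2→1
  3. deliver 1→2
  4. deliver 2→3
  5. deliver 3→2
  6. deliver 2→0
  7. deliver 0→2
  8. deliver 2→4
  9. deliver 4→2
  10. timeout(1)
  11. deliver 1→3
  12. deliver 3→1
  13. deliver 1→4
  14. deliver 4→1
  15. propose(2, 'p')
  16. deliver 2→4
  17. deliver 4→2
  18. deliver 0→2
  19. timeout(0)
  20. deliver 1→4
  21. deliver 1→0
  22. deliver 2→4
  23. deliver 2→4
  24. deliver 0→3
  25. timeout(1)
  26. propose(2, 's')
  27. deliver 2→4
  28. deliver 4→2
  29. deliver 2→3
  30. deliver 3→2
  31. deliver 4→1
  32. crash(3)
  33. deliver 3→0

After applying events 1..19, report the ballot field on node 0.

10

1. timeout(2):  <2:cand b7 ->
2. deliver 2→1:  <1:foll b7 ->
3. deliver 1→2:  nop
4. deliver 2→3:  <3:foll b7 ->
5. deliver 3→2:  <2:lead b7 ->
6. deliver 2→0:  <0:foll b7 ->
7. deliver 0→2:  nop
8. deliver 2→4:  <4:foll b7 ->
9. deliver 4→2:  nop
10. timeout(1):  <1:cand b11 ->
11. deliver 1→3:  <3:foll b11 ->
12. deliver 3→1:  nop
13. deliver 1→4:  <4:foll b11 ->
14. deliver 4→1:  <1:lead b11 ->
15. propose(2,'p'):  nop
16. deliver 2→4:  nop
17. deliver 4→2:  nop
18. deliver 0→2:  nop
19. timeout(0):  <0:cand b10 ->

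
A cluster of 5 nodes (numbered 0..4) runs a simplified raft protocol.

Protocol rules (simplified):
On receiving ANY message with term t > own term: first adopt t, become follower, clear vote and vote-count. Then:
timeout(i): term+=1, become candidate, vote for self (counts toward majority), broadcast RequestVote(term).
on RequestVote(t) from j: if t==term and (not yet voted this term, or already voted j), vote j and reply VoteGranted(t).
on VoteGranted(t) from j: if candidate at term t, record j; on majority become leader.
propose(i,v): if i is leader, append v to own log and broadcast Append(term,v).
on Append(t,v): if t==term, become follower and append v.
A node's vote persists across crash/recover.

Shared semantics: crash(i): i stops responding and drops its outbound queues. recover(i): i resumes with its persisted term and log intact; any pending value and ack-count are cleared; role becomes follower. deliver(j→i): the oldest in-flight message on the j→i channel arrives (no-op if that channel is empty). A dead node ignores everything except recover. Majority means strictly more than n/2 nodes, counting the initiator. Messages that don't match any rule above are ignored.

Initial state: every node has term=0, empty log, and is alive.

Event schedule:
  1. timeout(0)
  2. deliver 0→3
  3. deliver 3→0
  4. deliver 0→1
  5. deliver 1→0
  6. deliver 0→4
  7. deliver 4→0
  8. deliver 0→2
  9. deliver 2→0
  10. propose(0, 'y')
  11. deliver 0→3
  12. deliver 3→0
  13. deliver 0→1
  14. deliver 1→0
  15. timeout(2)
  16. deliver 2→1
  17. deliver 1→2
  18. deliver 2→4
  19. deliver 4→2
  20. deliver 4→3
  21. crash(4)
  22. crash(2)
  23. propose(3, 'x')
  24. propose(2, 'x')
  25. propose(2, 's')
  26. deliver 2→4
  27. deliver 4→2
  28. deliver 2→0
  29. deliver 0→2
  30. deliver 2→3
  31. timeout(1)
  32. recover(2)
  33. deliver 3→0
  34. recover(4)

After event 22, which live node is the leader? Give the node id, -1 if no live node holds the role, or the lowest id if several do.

[1] timeout(0) → N0(cand t1 [-])
[2] deliver 0→3 → N3(foll t1 [-])
[3] deliver 3→0 → ∅
[4] deliver 0→1 → N1(foll t1 [-])
[5] deliver 1→0 → N0(lead t1 [-])
[6] deliver 0→4 → N4(foll t1 [-])
[7] deliver 4→0 → ∅
[8] deliver 0→2 → N2(foll t1 [-])
[9] deliver 2→0 → ∅
[10] propose(0,'y') → N0(lead t1 [y])
[11] deliver 0→3 → N3(foll t1 [y])
[12] deliver 3→0 → ∅
[13] deliver 0→1 → N1(foll t1 [y])
[14] deliver 1→0 → ∅
[15] timeout(2) → N2(cand t2 [-])
[16] deliver 2→1 → N1(foll t2 [y])
[17] deliver 1→2 → ∅
[18] deliver 2→4 → N4(foll t2 [-])
[19] deliver 4→2 → N2(lead t2 [-])
[20] deliver 4→3 → ∅
[21] crash(4) → N4(✗foll t2 [-])
[22] crash(2) → N2(✗lead t2 [-])

0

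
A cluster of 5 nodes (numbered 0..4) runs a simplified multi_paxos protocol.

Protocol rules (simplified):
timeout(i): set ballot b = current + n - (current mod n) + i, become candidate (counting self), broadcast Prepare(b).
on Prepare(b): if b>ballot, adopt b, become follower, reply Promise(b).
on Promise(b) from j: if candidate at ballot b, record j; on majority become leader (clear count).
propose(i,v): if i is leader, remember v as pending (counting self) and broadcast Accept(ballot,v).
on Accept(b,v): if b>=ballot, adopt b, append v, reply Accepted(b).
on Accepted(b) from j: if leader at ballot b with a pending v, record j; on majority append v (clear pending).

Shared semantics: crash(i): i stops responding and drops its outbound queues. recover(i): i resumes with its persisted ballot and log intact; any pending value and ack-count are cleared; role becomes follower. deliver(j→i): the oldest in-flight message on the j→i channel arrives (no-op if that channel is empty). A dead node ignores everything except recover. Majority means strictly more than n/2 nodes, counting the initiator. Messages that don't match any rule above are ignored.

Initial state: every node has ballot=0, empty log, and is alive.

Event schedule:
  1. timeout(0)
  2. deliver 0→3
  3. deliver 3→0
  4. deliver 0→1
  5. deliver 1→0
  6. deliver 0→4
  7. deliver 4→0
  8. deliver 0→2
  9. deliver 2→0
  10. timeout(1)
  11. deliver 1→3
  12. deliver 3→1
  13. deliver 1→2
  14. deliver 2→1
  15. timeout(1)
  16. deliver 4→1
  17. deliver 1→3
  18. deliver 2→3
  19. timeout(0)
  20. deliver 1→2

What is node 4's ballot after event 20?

5

e1 timeout(0): 0[cand,b=5,-]
e2 deliver 0→3: 3[foll,b=5,-]
e3 deliver 3→0: ·
e4 deliver 0→1: 1[foll,b=5,-]
e5 deliver 1→0: 0[lead,b=5,-]
e6 deliver 0→4: 4[foll,b=5,-]
e7 deliver 4→0: ·
e8 deliver 0→2: 2[foll,b=5,-]
e9 deliver 2→0: ·
e10 timeout(1): 1[cand,b=11,-]
e11 deliver 1→3: 3[foll,b=11,-]
e12 deliver 3→1: ·
e13 deliver 1→2: 2[foll,b=11,-]
e14 deliver 2→1: 1[lead,b=11,-]
e15 timeout(1): 1[cand,b=16,-]
e16 deliver 4→1: ·
e17 deliver 1→3: 3[foll,b=16,-]
e18 deliver 2→3: ·
e19 timeout(0): 0[cand,b=10,-]
e20 deliver 1→2: 2[foll,b=16,-]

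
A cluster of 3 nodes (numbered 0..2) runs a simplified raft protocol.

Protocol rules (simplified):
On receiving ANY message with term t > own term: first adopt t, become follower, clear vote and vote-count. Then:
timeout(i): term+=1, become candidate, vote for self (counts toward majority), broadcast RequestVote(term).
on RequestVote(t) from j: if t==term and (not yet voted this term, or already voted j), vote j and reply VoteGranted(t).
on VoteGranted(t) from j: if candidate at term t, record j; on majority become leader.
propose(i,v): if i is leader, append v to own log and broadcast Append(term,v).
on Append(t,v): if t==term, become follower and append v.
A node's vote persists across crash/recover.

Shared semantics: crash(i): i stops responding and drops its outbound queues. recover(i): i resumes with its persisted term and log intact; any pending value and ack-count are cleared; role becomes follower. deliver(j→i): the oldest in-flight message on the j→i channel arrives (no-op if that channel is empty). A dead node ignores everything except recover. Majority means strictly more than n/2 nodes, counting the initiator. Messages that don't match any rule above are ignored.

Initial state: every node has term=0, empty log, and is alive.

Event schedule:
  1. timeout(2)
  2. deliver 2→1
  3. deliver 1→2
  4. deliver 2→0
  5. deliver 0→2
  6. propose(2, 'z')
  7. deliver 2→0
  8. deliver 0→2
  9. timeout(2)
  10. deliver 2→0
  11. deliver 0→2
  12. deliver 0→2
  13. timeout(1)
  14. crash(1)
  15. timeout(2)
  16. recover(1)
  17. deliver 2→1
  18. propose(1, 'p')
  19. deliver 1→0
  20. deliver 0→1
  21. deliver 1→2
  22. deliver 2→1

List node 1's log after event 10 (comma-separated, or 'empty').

step 1 timeout(2): 2={cand,t=1,log=-}
step 2 deliver 2→1: 1={foll,t=1,log=-}
step 3 deliver 1→2: 2={lead,t=1,log=-}
step 4 deliver 2→0: 0={foll,t=1,log=-}
step 5 deliver 0→2: —
step 6 propose(2,'z'): 2={lead,t=1,log=z}
step 7 deliver 2→0: 0={foll,t=1,log=z}
step 8 deliver 0→2: —
step 9 timeout(2): 2={cand,t=2,log=z}
step 10 deliver 2→0: 0={foll,t=2,log=z}

empty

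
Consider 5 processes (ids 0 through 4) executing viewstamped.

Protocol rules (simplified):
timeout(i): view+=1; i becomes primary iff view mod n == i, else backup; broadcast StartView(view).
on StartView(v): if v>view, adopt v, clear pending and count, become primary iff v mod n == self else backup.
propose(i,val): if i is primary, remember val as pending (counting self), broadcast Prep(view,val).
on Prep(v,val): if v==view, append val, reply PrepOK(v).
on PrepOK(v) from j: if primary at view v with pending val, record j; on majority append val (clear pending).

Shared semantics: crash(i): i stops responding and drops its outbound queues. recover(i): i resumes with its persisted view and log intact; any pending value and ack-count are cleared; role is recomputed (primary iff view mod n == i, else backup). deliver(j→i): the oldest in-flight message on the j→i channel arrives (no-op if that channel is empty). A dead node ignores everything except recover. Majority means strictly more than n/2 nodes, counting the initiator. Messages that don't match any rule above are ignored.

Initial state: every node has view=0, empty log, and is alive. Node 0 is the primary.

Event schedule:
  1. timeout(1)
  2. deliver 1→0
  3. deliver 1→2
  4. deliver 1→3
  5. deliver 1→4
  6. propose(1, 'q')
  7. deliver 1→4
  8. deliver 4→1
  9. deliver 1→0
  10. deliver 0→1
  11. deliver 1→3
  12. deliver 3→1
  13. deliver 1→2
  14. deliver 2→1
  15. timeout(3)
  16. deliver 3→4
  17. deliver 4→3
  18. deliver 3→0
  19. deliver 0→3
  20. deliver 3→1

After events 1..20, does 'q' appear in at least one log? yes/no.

1. timeout(1):  <1:prim v1 ->
2. deliver 1→0:  <0:back v1 ->
3. deliver 1→2:  <2:back v1 ->
4. deliver 1→3:  <3:back v1 ->
5. deliver 1→4:  <4:back v1 ->
6. propose(1,'q'):  nop
7. deliver 1→4:  <4:back v1 q>
8. deliver 4→1:  nop
9. deliver 1→0:  <0:back v1 q>
10. deliver 0→1:  <1:prim v1 q>
11. deliver 1→3:  <3:back v1 q>
12. deliver 3→1:  nop
13. deliver 1→2:  <2:back v1 q>
14. deliver 2→1:  nop
15. timeout(3):  <3:back v2 q>
16. deliver 3→4:  <4:back v2 q>
17. deliver 4→3:  nop
18. deliver 3→0:  <0:back v2 q>
19. deliver 0→3:  nop
20. deliver 3→1:  <1:back v2 q>

yes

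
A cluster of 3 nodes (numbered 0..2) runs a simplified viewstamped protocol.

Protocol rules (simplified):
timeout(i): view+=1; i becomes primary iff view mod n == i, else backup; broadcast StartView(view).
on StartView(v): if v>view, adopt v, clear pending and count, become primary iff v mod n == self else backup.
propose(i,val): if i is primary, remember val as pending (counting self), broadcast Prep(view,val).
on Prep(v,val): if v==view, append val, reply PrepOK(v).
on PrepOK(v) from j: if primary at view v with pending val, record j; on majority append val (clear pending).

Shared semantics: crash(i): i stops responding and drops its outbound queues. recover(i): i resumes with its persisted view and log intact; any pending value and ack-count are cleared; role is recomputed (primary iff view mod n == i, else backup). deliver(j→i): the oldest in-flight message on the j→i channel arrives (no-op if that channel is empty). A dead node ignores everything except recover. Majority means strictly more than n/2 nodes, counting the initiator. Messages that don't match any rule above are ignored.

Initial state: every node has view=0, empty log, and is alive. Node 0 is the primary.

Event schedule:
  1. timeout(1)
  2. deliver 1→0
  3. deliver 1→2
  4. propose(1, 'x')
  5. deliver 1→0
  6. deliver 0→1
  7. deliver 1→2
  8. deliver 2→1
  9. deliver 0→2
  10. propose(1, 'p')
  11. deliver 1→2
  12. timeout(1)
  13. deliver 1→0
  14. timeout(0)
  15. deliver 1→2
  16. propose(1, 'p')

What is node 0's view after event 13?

1. timeout(1):  <1:prim v1 ->
2. deliver 1→0:  <0:back v1 ->
3. deliver 1→2:  <2:back v1 ->
4. propose(1,'x'):  nop
5. deliver 1→0:  <0:back v1 x>
6. deliver 0→1:  <1:prim v1 x>
7. deliver 1→2:  <2:back v1 x>
8. deliver 2→1:  nop
9. deliver 0→2:  nop
10. propose(1,'p'):  nop
11. deliver 1→2:  <2:back v1 x,p>
12. timeout(1):  <1:back v2 x>
13. deliver 1→0:  <0:back v1 x,p>

1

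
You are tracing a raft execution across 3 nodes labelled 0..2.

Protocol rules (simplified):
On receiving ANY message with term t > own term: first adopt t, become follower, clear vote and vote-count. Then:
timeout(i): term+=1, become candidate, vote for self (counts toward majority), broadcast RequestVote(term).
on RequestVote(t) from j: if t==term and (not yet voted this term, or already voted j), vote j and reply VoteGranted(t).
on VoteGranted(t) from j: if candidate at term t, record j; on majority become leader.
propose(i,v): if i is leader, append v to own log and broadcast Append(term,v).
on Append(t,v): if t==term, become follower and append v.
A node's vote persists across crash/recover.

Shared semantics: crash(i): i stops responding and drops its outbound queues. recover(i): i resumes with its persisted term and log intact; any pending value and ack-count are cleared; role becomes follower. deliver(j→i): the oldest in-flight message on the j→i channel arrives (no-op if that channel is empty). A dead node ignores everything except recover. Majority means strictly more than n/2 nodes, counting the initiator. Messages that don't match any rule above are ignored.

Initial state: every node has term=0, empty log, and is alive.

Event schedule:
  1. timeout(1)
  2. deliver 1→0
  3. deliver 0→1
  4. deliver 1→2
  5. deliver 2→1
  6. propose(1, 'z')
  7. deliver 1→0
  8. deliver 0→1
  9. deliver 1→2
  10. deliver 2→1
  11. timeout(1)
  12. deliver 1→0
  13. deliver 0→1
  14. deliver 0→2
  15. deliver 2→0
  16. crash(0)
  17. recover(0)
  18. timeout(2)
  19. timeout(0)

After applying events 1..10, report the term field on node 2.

1

1. timeout(1):  <1:cand t1 ->
2. deliver 1→0:  <0:foll t1 ->
3. deliver 0→1:  <1:lead t1 ->
4. deliver 1→2:  <2:foll t1 ->
5. deliver 2→1:  nop
6. propose(1,'z'):  <1:lead t1 z>
7. deliver 1→0:  <0:foll t1 z>
8. deliver 0→1:  nop
9. deliver 1→2:  <2:foll t1 z>
10. deliver 2→1:  nop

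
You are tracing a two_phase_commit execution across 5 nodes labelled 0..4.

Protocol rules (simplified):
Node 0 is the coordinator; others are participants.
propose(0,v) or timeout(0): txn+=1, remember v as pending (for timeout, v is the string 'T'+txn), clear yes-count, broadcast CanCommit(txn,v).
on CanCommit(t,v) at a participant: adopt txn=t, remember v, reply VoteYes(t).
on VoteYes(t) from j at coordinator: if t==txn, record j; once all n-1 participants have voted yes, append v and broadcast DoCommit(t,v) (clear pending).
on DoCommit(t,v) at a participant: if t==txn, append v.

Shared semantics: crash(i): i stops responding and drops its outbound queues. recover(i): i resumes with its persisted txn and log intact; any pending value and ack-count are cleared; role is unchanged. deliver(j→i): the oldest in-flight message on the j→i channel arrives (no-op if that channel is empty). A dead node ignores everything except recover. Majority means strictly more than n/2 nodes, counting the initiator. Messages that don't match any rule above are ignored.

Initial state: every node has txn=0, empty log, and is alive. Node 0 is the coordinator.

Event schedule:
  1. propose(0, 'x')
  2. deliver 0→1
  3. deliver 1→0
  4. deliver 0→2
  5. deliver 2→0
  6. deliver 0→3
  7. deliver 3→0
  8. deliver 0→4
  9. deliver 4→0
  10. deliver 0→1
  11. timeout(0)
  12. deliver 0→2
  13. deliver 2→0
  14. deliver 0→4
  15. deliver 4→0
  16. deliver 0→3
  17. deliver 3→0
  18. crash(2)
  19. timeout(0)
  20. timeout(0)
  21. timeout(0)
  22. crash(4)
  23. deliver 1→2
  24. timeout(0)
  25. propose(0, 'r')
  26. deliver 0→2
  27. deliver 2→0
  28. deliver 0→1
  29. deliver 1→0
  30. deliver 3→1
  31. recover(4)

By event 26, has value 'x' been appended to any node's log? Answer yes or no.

yes

e1 propose(0,'x'): 0[coor,t=1,-]
e2 deliver 0→1: 1[part,t=1,-]
e3 deliver 1→0: ·
e4 deliver 0→2: 2[part,t=1,-]
e5 deliver 2→0: ·
e6 deliver 0→3: 3[part,t=1,-]
e7 deliver 3→0: ·
e8 deliver 0→4: 4[part,t=1,-]
e9 deliver 4→0: 0[coor,t=1,x]
e10 deliver 0→1: 1[part,t=1,x]
e11 timeout(0): 0[coor,t=2,x]
e12 deliver 0→2: 2[part,t=1,x]
e13 deliver 2→0: ·
e14 deliver 0→4: 4[part,t=1,x]
e15 deliver 4→0: ·
e16 deliver 0→3: 3[part,t=1,x]
e17 deliver 3→0: ·
e18 crash(2): 2[✗part,t=1,x]
e19 timeout(0): 0[coor,t=3,x]
e20 timeout(0): 0[coor,t=4,x]
e21 timeout(0): 0[coor,t=5,x]
e22 crash(4): 4[✗part,t=1,x]
e23 deliver 1→2: ·
e24 timeout(0): 0[coor,t=6,x]
e25 propose(0,'r'): 0[coor,t=7,x]
e26 deliver 0→2: ·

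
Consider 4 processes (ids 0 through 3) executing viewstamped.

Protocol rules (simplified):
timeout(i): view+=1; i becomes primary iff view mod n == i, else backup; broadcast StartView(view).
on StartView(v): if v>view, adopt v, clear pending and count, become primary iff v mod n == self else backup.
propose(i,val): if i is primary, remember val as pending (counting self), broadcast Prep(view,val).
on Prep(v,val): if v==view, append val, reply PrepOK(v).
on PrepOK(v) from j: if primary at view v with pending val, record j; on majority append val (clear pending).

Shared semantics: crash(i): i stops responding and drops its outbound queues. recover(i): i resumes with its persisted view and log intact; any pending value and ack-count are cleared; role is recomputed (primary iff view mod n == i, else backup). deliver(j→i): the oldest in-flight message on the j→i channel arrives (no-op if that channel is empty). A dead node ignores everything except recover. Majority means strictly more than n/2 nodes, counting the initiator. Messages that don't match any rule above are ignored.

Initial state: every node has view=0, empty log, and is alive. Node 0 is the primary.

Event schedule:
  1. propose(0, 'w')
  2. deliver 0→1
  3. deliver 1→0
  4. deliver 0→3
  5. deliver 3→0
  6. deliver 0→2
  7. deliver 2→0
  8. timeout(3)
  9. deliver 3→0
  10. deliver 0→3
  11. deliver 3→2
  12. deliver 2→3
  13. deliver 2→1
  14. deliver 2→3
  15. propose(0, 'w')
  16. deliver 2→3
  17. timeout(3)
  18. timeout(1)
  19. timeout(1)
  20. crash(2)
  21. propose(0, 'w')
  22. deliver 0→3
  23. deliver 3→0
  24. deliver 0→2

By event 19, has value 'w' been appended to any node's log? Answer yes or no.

[1] propose(0,'w') → ∅
[2] deliver 0→1 → N1(back v0 [w])
[3] deliver 1→0 → ∅
[4] deliver 0→3 → N3(back v0 [w])
[5] deliver 3→0 → N0(prim v0 [w])
[6] deliver 0→2 → N2(back v0 [w])
[7] deliver 2→0 → ∅
[8] timeout(3) → N3(back v1 [w])
[9] deliver 3→0 → N0(back v1 [w])
[10] deliver 0→3 → ∅
[11] deliver 3→2 → N2(back v1 [w])
[12] deliver 2→3 → ∅
[13] deliver 2→1 → ∅
[14] deliver 2→3 → ∅
[15] propose(0,'w') → ∅
[16] deliver 2→3 → ∅
[17] timeout(3) → N3(back v2 [w])
[18] timeout(1) → N1(prim v1 [w])
[19] timeout(1) → N1(back v2 [w])

yes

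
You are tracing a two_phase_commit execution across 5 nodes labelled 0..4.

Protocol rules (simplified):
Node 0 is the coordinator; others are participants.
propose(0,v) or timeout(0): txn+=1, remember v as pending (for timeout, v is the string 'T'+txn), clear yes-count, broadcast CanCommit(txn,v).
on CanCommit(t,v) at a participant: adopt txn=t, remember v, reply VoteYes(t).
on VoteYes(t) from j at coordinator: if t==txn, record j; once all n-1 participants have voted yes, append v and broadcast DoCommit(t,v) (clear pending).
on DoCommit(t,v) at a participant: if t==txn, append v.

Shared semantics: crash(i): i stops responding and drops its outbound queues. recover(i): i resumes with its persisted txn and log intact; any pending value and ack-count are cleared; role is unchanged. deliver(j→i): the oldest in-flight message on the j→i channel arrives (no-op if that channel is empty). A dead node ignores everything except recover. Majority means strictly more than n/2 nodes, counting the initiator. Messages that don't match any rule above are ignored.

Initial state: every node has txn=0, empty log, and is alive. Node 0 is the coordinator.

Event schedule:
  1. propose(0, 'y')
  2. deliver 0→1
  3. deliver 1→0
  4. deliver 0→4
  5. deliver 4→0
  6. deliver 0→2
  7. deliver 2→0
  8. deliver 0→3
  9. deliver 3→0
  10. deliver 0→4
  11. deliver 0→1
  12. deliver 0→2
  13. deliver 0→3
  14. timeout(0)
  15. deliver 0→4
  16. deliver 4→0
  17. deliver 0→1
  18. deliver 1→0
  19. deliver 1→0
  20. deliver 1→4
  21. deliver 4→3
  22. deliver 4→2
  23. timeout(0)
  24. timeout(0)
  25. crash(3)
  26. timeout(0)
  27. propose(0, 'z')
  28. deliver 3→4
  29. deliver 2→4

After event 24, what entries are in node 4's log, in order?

y

after 1 — propose(0,'y'): n0:coor/t1/[-]
after 2 — deliver 0→1: n1:part/t1/[-]
after 3 — deliver 1→0: ·
after 4 — deliver 0→4: n4:part/t1/[-]
after 5 — deliver 4→0: ·
after 6 — deliver 0→2: n2:part/t1/[-]
after 7 — deliver 2→0: ·
after 8 — deliver 0→3: n3:part/t1/[-]
after 9 — deliver 3→0: n0:coor/t1/[y]
after 10 — deliver 0→4: n4:part/t1/[y]
after 11 — deliver 0→1: n1:part/t1/[y]
after 12 — deliver 0→2: n2:part/t1/[y]
after 13 — deliver 0→3: n3:part/t1/[y]
after 14 — timeout(0): n0:coor/t2/[y]
after 15 — deliver 0→4: n4:part/t2/[y]
after 16 — deliver 4→0: ·
after 17 — deliver 0→1: n1:part/t2/[y]
after 18 — deliver 1→0: ·
after 19 — deliver 1→0: ·
after 20 — deliver 1→4: ·
after 21 — deliver 4→3: ·
after 22 — deliver 4→2: ·
after 23 — timeout(0): n0:coor/t3/[y]
after 24 — timeout(0): n0:coor/t4/[y]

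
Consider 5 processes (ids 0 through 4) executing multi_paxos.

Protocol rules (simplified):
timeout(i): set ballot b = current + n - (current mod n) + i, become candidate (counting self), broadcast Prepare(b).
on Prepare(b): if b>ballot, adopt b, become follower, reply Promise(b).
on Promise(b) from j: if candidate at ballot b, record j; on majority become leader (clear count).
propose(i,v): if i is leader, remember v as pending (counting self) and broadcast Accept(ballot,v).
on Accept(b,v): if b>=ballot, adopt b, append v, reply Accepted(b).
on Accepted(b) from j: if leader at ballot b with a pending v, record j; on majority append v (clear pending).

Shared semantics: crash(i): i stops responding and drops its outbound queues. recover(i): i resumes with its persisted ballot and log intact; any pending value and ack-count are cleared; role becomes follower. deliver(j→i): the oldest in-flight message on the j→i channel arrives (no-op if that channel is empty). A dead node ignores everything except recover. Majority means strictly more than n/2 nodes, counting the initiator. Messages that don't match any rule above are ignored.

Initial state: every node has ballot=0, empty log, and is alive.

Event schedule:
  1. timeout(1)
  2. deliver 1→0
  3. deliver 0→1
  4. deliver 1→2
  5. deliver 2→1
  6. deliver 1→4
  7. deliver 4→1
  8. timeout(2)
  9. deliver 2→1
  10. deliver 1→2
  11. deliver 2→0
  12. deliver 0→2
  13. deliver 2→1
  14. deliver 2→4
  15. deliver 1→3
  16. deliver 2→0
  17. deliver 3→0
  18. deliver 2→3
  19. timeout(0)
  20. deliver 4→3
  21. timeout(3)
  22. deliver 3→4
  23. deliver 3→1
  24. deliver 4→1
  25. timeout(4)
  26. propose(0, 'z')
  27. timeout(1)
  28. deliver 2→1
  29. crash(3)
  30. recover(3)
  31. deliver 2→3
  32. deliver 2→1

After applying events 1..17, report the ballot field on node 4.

e1 timeout(1): 1[cand,b=6,-]
e2 deliver 1→0: 0[foll,b=6,-]
e3 deliver 0→1: ·
e4 deliver 1→2: 2[foll,b=6,-]
e5 deliver 2→1: 1[lead,b=6,-]
e6 deliver 1→4: 4[foll,b=6,-]
e7 deliver 4→1: ·
e8 timeout(2): 2[cand,b=12,-]
e9 deliver 2→1: 1[foll,b=12,-]
e10 deliver 1→2: ·
e11 deliver 2→0: 0[foll,b=12,-]
e12 deliver 0→2: 2[lead,b=12,-]
e13 deliver 2→1: ·
e14 deliver 2→4: 4[foll,b=12,-]
e15 deliver 1→3: 3[foll,b=6,-]
e16 deliver 2→0: ·
e17 deliver 3→0: ·

12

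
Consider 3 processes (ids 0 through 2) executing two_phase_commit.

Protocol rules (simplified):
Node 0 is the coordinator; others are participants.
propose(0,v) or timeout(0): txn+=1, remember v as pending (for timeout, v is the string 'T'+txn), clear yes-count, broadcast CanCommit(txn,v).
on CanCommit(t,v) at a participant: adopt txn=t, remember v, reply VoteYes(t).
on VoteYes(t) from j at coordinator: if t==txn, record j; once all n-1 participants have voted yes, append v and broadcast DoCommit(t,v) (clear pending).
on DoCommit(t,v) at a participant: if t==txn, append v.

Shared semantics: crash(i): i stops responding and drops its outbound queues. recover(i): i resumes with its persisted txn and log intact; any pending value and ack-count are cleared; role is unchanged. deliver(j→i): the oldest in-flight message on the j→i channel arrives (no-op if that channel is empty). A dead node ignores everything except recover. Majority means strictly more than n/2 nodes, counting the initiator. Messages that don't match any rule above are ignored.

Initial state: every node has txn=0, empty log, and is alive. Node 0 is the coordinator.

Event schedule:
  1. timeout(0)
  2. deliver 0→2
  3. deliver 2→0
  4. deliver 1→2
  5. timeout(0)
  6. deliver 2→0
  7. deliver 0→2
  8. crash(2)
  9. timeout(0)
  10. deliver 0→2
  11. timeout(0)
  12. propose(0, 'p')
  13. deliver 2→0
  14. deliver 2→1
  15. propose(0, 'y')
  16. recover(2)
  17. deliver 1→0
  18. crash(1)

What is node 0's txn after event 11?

e1 timeout(0): 0[coor,t=1,-]
e2 deliver 0→2: 2[part,t=1,-]
e3 deliver 2→0: ·
e4 deliver 1→2: ·
e5 timeout(0): 0[coor,t=2,-]
e6 deliver 2→0: ·
e7 deliver 0→2: 2[part,t=2,-]
e8 crash(2): 2[✗part,t=2,-]
e9 timeout(0): 0[coor,t=3,-]
e10 deliver 0→2: ·
e11 timeout(0): 0[coor,t=4,-]

4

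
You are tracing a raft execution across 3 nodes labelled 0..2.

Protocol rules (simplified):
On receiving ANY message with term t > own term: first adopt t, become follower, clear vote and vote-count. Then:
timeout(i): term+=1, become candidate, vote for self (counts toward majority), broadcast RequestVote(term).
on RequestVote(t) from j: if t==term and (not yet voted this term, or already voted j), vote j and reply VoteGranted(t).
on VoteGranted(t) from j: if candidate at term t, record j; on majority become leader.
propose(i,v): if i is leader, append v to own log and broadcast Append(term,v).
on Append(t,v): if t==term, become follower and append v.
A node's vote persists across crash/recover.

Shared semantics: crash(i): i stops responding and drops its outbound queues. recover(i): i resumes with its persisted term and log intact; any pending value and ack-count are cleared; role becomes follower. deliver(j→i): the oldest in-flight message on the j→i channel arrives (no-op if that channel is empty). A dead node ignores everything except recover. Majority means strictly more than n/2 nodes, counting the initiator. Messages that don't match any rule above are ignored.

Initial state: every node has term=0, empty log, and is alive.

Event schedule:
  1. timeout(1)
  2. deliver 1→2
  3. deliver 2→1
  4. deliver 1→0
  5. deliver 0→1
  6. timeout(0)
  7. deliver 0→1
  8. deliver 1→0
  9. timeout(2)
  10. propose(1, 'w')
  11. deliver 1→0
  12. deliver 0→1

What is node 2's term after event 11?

[1] timeout(1) → N1(cand t1 [-])
[2] deliver 1→2 → N2(foll t1 [-])
[3] deliver 2→1 → N1(lead t1 [-])
[4] deliver 1→0 → N0(foll t1 [-])
[5] deliver 0→1 → ∅
[6] timeout(0) → N0(cand t2 [-])
[7] deliver 0→1 → N1(foll t2 [-])
[8] deliver 1→0 → N0(lead t2 [-])
[9] timeout(2) → N2(cand t2 [-])
[10] propose(1,'w') → ∅
[11] deliver 1→0 → ∅

2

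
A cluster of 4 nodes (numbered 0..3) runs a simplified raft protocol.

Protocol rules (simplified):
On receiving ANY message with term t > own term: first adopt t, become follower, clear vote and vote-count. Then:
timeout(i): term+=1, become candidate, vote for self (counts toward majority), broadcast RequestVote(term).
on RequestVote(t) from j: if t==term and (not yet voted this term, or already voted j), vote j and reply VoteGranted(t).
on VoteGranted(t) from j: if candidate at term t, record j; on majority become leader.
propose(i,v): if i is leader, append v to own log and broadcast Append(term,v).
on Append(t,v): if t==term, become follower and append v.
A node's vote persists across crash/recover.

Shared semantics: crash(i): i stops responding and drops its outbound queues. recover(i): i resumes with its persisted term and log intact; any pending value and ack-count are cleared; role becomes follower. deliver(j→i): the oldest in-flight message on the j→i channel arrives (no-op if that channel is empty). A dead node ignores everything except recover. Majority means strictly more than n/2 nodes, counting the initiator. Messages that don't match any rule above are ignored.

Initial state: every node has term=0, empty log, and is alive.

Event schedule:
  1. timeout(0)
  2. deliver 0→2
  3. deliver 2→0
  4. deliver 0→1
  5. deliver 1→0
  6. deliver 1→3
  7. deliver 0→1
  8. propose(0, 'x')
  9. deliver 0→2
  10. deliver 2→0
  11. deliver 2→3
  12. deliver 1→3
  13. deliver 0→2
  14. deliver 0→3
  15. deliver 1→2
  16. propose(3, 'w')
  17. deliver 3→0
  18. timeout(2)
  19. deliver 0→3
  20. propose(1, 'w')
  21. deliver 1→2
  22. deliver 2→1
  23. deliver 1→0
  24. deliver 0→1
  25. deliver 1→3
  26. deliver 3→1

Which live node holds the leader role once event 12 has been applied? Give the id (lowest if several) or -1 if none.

0

e1 timeout(0): 0[cand,t=1,-]
e2 deliver 0→2: 2[foll,t=1,-]
e3 deliver 2→0: ·
e4 deliver 0→1: 1[foll,t=1,-]
e5 deliver 1→0: 0[lead,t=1,-]
e6 deliver 1→3: ·
e7 deliver 0→1: ·
e8 propose(0,'x'): 0[lead,t=1,x]
e9 deliver 0→2: 2[foll,t=1,x]
e10 deliver 2→0: ·
e11 deliver 2→3: ·
e12 deliver 1→3: ·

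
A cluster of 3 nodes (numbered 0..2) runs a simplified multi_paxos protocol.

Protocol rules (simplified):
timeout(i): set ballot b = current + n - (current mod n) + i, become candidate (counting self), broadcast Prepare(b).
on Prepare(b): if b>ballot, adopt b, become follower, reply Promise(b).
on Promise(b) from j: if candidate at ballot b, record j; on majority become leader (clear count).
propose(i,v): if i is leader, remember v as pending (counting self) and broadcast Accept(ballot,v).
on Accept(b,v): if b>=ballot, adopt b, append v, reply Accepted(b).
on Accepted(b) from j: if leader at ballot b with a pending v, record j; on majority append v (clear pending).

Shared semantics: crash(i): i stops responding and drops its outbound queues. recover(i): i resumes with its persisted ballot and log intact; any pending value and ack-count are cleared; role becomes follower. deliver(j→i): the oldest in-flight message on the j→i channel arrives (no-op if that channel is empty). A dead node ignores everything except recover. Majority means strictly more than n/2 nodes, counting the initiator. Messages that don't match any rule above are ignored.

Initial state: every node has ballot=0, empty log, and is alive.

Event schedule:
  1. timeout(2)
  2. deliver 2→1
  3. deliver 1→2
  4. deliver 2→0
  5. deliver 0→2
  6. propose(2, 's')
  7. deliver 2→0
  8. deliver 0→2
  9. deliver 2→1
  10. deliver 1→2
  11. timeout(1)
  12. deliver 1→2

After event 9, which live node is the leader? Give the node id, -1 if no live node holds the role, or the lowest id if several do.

step 1 timeout(2): 2={cand,b=5,log=-}
step 2 deliver 2→1: 1={foll,b=5,log=-}
step 3 deliver 1→2: 2={lead,b=5,log=-}
step 4 deliver 2→0: 0={foll,b=5,log=-}
step 5 deliver 0→2: —
step 6 propose(2,'s'): —
step 7 deliver 2→0: 0={foll,b=5,log=s}
step 8 deliver 0→2: 2={lead,b=5,log=s}
step 9 deliver 2→1: 1={foll,b=5,log=s}

2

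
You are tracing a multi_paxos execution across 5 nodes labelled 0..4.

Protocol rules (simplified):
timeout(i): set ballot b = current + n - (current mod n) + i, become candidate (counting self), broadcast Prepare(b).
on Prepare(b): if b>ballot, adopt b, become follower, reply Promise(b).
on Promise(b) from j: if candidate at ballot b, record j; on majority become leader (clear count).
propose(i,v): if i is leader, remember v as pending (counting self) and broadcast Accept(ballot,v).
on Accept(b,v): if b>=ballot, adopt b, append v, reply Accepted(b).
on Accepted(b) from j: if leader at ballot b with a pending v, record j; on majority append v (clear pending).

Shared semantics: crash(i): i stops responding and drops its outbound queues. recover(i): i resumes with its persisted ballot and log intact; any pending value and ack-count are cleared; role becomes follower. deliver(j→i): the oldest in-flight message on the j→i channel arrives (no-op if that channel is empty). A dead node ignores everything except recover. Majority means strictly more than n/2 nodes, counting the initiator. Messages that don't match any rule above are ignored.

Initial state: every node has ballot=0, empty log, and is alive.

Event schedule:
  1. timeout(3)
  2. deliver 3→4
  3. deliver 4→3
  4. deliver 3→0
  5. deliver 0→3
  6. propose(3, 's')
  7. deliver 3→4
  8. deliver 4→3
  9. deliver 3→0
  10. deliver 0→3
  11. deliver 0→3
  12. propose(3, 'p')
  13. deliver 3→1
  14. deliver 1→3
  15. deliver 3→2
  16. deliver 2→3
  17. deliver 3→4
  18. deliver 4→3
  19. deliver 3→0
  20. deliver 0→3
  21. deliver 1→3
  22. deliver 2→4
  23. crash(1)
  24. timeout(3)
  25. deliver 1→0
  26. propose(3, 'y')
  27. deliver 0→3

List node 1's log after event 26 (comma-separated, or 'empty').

e1 timeout(3): 3[cand,b=8,-]
e2 deliver 3→4: 4[foll,b=8,-]
e3 deliver 4→3: ·
e4 deliver 3→0: 0[foll,b=8,-]
e5 deliver 0→3: 3[lead,b=8,-]
e6 propose(3,'s'): ·
e7 deliver 3→4: 4[foll,b=8,s]
e8 deliver 4→3: ·
e9 deliver 3→0: 0[foll,b=8,s]
e10 deliver 0→3: 3[lead,b=8,s]
e11 deliver 0→3: ·
e12 propose(3,'p'): ·
e13 deliver 3→1: 1[foll,b=8,-]
e14 deliver 1→3: ·
e15 deliver 3→2: 2[foll,b=8,-]
e16 deliver 2→3: ·
e17 deliver 3→4: 4[foll,b=8,s,p]
e18 deliver 4→3: ·
e19 deliver 3→0: 0[foll,b=8,s,p]
e20 deliver 0→3: 3[lead,b=8,s,p]
e21 deliver 1→3: ·
e22 deliver 2→4: ·
e23 crash(1): 1[✗foll,b=8,-]
e24 timeout(3): 3[cand,b=13,s,p]
e25 deliver 1→0: ·
e26 propose(3,'y'): ·

empty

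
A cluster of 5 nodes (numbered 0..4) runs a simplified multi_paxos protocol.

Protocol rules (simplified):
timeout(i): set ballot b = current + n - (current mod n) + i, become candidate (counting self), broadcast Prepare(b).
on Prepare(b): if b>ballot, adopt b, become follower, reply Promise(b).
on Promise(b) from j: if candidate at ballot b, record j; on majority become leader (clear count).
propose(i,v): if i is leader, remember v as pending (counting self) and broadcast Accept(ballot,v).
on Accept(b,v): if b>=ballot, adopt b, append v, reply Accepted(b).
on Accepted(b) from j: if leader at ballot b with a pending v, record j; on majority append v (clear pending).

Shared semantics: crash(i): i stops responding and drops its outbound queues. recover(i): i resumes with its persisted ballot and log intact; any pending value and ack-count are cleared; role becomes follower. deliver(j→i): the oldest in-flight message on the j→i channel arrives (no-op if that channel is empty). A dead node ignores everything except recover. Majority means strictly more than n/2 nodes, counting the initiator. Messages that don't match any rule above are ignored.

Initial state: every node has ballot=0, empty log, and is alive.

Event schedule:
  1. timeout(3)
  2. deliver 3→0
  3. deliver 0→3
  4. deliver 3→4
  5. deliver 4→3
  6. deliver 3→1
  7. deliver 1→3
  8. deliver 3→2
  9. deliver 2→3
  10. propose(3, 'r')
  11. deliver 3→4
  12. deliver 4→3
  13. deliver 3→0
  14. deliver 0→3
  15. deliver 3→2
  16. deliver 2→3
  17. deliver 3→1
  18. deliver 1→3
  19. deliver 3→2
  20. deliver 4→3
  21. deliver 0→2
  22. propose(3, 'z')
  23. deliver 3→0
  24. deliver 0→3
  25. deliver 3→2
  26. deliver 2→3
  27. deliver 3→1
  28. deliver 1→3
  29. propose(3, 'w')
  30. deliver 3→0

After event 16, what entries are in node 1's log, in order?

[1] timeout(3) → N3(cand b8 [-])
[2] deliver 3→0 → N0(foll b8 [-])
[3] deliver 0→3 → ∅
[4] deliver 3→4 → N4(foll b8 [-])
[5] deliver 4→3 → N3(lead b8 [-])
[6] deliver 3→1 → N1(foll b8 [-])
[7] deliver 1→3 → ∅
[8] deliver 3→2 → N2(foll b8 [-])
[9] deliver 2→3 → ∅
[10] propose(3,'r') → ∅
[11] deliver 3→4 → N4(foll b8 [r])
[12] deliver 4→3 → ∅
[13] deliver 3→0 → N0(foll b8 [r])
[14] deliver 0→3 → N3(lead b8 [r])
[15] deliver 3→2 → N2(foll b8 [r])
[16] deliver 2→3 → ∅

empty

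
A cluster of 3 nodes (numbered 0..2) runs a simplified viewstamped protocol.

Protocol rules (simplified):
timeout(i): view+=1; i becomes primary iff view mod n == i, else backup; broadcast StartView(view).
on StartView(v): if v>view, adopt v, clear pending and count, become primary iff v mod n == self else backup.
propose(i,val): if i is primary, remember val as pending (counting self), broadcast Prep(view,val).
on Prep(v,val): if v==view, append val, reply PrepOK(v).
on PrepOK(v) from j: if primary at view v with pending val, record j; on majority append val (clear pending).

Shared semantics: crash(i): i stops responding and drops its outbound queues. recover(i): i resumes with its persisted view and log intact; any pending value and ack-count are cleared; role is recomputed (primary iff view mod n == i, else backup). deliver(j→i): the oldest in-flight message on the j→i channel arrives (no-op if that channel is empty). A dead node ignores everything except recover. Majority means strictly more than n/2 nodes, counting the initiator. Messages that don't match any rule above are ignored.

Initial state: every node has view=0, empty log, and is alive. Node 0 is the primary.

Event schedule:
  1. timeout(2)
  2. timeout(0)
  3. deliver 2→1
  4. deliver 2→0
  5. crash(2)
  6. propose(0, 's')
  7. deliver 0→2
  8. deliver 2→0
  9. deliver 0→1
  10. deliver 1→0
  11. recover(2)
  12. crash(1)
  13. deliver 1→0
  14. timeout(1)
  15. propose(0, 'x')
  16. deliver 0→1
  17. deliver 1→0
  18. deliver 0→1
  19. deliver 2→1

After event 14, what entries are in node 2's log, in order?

empty

after 1 — timeout(2): n2:back/v1/[-]
after 2 — timeout(0): n0:back/v1/[-]
after 3 — deliver 2→1: n1:prim/v1/[-]
after 4 — deliver 2→0: ·
after 5 — crash(2): n2:✗back/v1/[-]
after 6 — propose(0,'s'): ·
after 7 — deliver 0→2: ·
after 8 — deliver 2→0: ·
after 9 — deliver 0→1: ·
after 10 — deliver 1→0: ·
after 11 — recover(2): n2:back/v1/[-]
after 12 — crash(1): n1:✗prim/v1/[-]
after 13 — deliver 1→0: ·
after 14 — timeout(1): ·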